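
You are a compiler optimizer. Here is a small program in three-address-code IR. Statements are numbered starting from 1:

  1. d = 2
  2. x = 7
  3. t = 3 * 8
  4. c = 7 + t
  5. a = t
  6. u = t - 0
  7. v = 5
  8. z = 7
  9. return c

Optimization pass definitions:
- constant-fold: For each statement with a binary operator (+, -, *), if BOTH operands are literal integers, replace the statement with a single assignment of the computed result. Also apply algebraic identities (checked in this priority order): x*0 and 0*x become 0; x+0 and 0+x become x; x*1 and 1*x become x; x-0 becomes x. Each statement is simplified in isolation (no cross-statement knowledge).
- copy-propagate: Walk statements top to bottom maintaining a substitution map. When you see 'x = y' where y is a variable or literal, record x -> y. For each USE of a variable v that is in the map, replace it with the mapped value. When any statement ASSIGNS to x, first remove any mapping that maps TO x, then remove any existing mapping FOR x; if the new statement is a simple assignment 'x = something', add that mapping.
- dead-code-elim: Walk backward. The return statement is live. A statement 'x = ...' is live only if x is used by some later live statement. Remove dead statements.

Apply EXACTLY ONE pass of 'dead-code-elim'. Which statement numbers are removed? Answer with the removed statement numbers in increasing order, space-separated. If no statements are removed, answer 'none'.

Backward liveness scan:
Stmt 1 'd = 2': DEAD (d not in live set [])
Stmt 2 'x = 7': DEAD (x not in live set [])
Stmt 3 't = 3 * 8': KEEP (t is live); live-in = []
Stmt 4 'c = 7 + t': KEEP (c is live); live-in = ['t']
Stmt 5 'a = t': DEAD (a not in live set ['c'])
Stmt 6 'u = t - 0': DEAD (u not in live set ['c'])
Stmt 7 'v = 5': DEAD (v not in live set ['c'])
Stmt 8 'z = 7': DEAD (z not in live set ['c'])
Stmt 9 'return c': KEEP (return); live-in = ['c']
Removed statement numbers: [1, 2, 5, 6, 7, 8]
Surviving IR:
  t = 3 * 8
  c = 7 + t
  return c

Answer: 1 2 5 6 7 8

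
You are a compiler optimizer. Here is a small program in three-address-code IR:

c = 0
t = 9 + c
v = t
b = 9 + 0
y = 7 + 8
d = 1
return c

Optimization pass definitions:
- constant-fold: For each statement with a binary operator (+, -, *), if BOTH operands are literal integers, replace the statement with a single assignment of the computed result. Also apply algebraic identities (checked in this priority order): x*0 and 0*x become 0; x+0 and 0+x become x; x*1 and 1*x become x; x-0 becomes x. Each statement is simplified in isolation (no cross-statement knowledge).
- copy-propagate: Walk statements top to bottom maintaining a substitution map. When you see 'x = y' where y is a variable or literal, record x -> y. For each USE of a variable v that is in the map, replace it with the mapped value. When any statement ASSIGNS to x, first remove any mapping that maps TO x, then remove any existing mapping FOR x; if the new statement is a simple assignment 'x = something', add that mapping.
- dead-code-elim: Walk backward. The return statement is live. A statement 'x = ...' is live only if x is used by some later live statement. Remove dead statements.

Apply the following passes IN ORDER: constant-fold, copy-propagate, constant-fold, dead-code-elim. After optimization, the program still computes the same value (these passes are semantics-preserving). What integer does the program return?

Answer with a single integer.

Initial IR:
  c = 0
  t = 9 + c
  v = t
  b = 9 + 0
  y = 7 + 8
  d = 1
  return c
After constant-fold (7 stmts):
  c = 0
  t = 9 + c
  v = t
  b = 9
  y = 15
  d = 1
  return c
After copy-propagate (7 stmts):
  c = 0
  t = 9 + 0
  v = t
  b = 9
  y = 15
  d = 1
  return 0
After constant-fold (7 stmts):
  c = 0
  t = 9
  v = t
  b = 9
  y = 15
  d = 1
  return 0
After dead-code-elim (1 stmts):
  return 0
Evaluate:
  c = 0  =>  c = 0
  t = 9 + c  =>  t = 9
  v = t  =>  v = 9
  b = 9 + 0  =>  b = 9
  y = 7 + 8  =>  y = 15
  d = 1  =>  d = 1
  return c = 0

Answer: 0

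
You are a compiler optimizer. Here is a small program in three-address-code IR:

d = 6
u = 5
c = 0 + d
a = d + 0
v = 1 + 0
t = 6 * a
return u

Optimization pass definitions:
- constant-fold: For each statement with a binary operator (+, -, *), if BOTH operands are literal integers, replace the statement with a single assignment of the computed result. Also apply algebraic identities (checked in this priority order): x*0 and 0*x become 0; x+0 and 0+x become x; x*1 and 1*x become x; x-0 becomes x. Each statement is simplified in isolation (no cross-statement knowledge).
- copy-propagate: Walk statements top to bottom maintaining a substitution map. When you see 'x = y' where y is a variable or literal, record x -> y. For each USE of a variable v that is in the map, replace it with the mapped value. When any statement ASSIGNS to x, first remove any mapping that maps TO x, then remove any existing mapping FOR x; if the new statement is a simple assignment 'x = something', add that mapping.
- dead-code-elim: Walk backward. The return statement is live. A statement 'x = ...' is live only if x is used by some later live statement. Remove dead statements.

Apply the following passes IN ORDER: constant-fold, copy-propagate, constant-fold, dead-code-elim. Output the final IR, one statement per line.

Initial IR:
  d = 6
  u = 5
  c = 0 + d
  a = d + 0
  v = 1 + 0
  t = 6 * a
  return u
After constant-fold (7 stmts):
  d = 6
  u = 5
  c = d
  a = d
  v = 1
  t = 6 * a
  return u
After copy-propagate (7 stmts):
  d = 6
  u = 5
  c = 6
  a = 6
  v = 1
  t = 6 * 6
  return 5
After constant-fold (7 stmts):
  d = 6
  u = 5
  c = 6
  a = 6
  v = 1
  t = 36
  return 5
After dead-code-elim (1 stmts):
  return 5

Answer: return 5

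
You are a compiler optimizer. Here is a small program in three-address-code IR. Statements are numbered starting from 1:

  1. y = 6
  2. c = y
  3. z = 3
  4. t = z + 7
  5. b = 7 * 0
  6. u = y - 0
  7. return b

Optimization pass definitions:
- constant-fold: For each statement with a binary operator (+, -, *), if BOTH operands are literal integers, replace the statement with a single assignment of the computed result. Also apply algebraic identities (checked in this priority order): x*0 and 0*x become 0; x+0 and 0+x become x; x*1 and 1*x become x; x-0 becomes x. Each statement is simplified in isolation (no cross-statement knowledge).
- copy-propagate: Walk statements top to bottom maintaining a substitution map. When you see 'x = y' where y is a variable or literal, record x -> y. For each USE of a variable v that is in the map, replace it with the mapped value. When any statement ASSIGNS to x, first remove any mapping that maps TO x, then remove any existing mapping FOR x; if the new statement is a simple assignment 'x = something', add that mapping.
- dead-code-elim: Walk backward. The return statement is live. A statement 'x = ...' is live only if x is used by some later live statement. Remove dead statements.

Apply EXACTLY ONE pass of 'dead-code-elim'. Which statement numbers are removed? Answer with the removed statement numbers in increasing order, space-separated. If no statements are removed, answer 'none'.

Backward liveness scan:
Stmt 1 'y = 6': DEAD (y not in live set [])
Stmt 2 'c = y': DEAD (c not in live set [])
Stmt 3 'z = 3': DEAD (z not in live set [])
Stmt 4 't = z + 7': DEAD (t not in live set [])
Stmt 5 'b = 7 * 0': KEEP (b is live); live-in = []
Stmt 6 'u = y - 0': DEAD (u not in live set ['b'])
Stmt 7 'return b': KEEP (return); live-in = ['b']
Removed statement numbers: [1, 2, 3, 4, 6]
Surviving IR:
  b = 7 * 0
  return b

Answer: 1 2 3 4 6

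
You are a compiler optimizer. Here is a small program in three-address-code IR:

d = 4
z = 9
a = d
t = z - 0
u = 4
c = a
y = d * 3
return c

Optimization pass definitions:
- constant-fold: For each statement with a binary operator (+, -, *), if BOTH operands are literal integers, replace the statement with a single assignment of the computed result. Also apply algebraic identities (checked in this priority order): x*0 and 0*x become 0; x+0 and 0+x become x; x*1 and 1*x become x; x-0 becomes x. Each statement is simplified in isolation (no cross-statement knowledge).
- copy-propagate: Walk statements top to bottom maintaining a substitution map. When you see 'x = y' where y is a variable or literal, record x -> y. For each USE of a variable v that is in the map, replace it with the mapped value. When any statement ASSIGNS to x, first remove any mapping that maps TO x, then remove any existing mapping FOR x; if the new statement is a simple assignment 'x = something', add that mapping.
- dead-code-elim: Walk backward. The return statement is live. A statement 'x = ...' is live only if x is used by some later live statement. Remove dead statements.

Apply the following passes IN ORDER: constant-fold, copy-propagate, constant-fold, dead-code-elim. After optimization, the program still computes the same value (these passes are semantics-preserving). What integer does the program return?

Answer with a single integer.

Initial IR:
  d = 4
  z = 9
  a = d
  t = z - 0
  u = 4
  c = a
  y = d * 3
  return c
After constant-fold (8 stmts):
  d = 4
  z = 9
  a = d
  t = z
  u = 4
  c = a
  y = d * 3
  return c
After copy-propagate (8 stmts):
  d = 4
  z = 9
  a = 4
  t = 9
  u = 4
  c = 4
  y = 4 * 3
  return 4
After constant-fold (8 stmts):
  d = 4
  z = 9
  a = 4
  t = 9
  u = 4
  c = 4
  y = 12
  return 4
After dead-code-elim (1 stmts):
  return 4
Evaluate:
  d = 4  =>  d = 4
  z = 9  =>  z = 9
  a = d  =>  a = 4
  t = z - 0  =>  t = 9
  u = 4  =>  u = 4
  c = a  =>  c = 4
  y = d * 3  =>  y = 12
  return c = 4

Answer: 4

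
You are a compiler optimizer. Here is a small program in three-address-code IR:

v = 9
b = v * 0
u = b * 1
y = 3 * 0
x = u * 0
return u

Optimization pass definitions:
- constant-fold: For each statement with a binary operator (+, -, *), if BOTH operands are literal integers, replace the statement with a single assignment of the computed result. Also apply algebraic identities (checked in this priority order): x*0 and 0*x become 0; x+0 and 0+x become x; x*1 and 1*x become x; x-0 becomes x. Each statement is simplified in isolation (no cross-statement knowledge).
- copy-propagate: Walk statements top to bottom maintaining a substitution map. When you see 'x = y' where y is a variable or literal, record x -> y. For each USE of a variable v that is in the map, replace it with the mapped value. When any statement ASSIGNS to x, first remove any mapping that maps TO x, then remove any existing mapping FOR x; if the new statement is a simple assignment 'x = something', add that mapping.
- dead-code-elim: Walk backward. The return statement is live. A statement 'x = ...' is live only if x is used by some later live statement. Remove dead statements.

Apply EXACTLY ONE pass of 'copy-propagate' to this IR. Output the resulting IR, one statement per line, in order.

Applying copy-propagate statement-by-statement:
  [1] v = 9  (unchanged)
  [2] b = v * 0  -> b = 9 * 0
  [3] u = b * 1  (unchanged)
  [4] y = 3 * 0  (unchanged)
  [5] x = u * 0  (unchanged)
  [6] return u  (unchanged)
Result (6 stmts):
  v = 9
  b = 9 * 0
  u = b * 1
  y = 3 * 0
  x = u * 0
  return u

Answer: v = 9
b = 9 * 0
u = b * 1
y = 3 * 0
x = u * 0
return u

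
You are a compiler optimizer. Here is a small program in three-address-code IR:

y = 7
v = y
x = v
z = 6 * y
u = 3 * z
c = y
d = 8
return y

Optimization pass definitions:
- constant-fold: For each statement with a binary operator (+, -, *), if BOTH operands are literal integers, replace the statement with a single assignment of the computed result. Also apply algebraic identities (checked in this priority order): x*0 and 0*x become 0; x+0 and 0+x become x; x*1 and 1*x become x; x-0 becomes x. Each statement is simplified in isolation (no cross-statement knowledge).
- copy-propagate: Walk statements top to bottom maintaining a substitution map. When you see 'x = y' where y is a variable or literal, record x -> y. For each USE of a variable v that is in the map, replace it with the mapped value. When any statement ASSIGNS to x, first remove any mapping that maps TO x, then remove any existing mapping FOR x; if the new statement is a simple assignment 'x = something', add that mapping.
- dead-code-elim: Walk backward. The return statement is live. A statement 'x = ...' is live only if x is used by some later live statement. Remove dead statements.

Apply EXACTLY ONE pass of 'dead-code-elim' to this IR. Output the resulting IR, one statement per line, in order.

Answer: y = 7
return y

Derivation:
Applying dead-code-elim statement-by-statement:
  [8] return y  -> KEEP (return); live=['y']
  [7] d = 8  -> DEAD (d not live)
  [6] c = y  -> DEAD (c not live)
  [5] u = 3 * z  -> DEAD (u not live)
  [4] z = 6 * y  -> DEAD (z not live)
  [3] x = v  -> DEAD (x not live)
  [2] v = y  -> DEAD (v not live)
  [1] y = 7  -> KEEP; live=[]
Result (2 stmts):
  y = 7
  return y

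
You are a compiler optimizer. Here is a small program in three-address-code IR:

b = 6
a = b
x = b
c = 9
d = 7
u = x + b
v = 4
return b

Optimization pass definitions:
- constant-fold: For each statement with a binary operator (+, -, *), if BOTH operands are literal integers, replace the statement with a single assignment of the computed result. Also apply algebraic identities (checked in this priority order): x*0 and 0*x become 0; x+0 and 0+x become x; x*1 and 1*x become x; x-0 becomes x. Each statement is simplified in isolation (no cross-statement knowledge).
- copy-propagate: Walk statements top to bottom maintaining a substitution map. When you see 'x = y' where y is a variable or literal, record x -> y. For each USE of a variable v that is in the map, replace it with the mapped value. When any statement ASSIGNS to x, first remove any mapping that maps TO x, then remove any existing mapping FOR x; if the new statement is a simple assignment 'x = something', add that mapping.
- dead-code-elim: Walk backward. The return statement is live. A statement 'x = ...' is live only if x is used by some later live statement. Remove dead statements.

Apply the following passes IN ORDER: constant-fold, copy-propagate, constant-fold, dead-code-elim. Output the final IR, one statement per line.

Answer: return 6

Derivation:
Initial IR:
  b = 6
  a = b
  x = b
  c = 9
  d = 7
  u = x + b
  v = 4
  return b
After constant-fold (8 stmts):
  b = 6
  a = b
  x = b
  c = 9
  d = 7
  u = x + b
  v = 4
  return b
After copy-propagate (8 stmts):
  b = 6
  a = 6
  x = 6
  c = 9
  d = 7
  u = 6 + 6
  v = 4
  return 6
After constant-fold (8 stmts):
  b = 6
  a = 6
  x = 6
  c = 9
  d = 7
  u = 12
  v = 4
  return 6
After dead-code-elim (1 stmts):
  return 6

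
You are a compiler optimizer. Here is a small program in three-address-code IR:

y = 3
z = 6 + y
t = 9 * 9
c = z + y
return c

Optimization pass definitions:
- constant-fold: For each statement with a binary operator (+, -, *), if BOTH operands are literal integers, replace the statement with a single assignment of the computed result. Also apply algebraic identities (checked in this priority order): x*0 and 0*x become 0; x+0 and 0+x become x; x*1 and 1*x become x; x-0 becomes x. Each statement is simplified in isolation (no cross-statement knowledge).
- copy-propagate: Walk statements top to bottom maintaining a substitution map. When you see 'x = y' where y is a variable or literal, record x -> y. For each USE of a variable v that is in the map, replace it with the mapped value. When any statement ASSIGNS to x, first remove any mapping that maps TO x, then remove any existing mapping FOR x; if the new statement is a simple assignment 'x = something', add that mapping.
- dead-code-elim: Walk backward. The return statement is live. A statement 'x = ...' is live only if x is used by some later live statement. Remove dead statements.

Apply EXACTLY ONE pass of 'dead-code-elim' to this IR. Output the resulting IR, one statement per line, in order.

Answer: y = 3
z = 6 + y
c = z + y
return c

Derivation:
Applying dead-code-elim statement-by-statement:
  [5] return c  -> KEEP (return); live=['c']
  [4] c = z + y  -> KEEP; live=['y', 'z']
  [3] t = 9 * 9  -> DEAD (t not live)
  [2] z = 6 + y  -> KEEP; live=['y']
  [1] y = 3  -> KEEP; live=[]
Result (4 stmts):
  y = 3
  z = 6 + y
  c = z + y
  return c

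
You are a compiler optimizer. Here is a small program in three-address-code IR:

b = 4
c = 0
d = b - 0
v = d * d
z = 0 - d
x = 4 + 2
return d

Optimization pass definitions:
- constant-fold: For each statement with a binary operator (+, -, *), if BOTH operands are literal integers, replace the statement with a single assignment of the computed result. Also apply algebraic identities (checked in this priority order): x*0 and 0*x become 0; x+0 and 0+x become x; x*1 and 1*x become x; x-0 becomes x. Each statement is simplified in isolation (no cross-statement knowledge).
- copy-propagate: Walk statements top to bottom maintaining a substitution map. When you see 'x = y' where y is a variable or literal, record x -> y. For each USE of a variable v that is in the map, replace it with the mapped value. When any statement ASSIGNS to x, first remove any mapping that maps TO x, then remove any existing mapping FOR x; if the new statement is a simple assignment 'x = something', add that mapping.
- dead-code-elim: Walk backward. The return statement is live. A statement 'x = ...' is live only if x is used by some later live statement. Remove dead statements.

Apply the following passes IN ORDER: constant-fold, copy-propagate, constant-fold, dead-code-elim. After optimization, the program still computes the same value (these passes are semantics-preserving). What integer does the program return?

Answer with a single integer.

Initial IR:
  b = 4
  c = 0
  d = b - 0
  v = d * d
  z = 0 - d
  x = 4 + 2
  return d
After constant-fold (7 stmts):
  b = 4
  c = 0
  d = b
  v = d * d
  z = 0 - d
  x = 6
  return d
After copy-propagate (7 stmts):
  b = 4
  c = 0
  d = 4
  v = 4 * 4
  z = 0 - 4
  x = 6
  return 4
After constant-fold (7 stmts):
  b = 4
  c = 0
  d = 4
  v = 16
  z = -4
  x = 6
  return 4
After dead-code-elim (1 stmts):
  return 4
Evaluate:
  b = 4  =>  b = 4
  c = 0  =>  c = 0
  d = b - 0  =>  d = 4
  v = d * d  =>  v = 16
  z = 0 - d  =>  z = -4
  x = 4 + 2  =>  x = 6
  return d = 4

Answer: 4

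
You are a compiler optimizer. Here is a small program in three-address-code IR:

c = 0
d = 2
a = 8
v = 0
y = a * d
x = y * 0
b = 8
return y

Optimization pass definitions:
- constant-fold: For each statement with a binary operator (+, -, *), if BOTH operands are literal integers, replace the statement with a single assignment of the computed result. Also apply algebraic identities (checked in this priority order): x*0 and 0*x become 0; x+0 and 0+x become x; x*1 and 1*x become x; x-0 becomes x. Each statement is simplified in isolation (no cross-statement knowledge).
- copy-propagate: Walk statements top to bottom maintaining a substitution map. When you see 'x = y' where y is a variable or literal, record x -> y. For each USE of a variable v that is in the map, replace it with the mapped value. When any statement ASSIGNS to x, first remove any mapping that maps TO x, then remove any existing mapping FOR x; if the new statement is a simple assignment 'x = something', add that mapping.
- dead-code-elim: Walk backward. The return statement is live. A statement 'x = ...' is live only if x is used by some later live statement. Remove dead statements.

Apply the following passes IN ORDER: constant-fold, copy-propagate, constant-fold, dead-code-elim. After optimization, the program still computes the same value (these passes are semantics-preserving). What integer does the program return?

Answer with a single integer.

Answer: 16

Derivation:
Initial IR:
  c = 0
  d = 2
  a = 8
  v = 0
  y = a * d
  x = y * 0
  b = 8
  return y
After constant-fold (8 stmts):
  c = 0
  d = 2
  a = 8
  v = 0
  y = a * d
  x = 0
  b = 8
  return y
After copy-propagate (8 stmts):
  c = 0
  d = 2
  a = 8
  v = 0
  y = 8 * 2
  x = 0
  b = 8
  return y
After constant-fold (8 stmts):
  c = 0
  d = 2
  a = 8
  v = 0
  y = 16
  x = 0
  b = 8
  return y
After dead-code-elim (2 stmts):
  y = 16
  return y
Evaluate:
  c = 0  =>  c = 0
  d = 2  =>  d = 2
  a = 8  =>  a = 8
  v = 0  =>  v = 0
  y = a * d  =>  y = 16
  x = y * 0  =>  x = 0
  b = 8  =>  b = 8
  return y = 16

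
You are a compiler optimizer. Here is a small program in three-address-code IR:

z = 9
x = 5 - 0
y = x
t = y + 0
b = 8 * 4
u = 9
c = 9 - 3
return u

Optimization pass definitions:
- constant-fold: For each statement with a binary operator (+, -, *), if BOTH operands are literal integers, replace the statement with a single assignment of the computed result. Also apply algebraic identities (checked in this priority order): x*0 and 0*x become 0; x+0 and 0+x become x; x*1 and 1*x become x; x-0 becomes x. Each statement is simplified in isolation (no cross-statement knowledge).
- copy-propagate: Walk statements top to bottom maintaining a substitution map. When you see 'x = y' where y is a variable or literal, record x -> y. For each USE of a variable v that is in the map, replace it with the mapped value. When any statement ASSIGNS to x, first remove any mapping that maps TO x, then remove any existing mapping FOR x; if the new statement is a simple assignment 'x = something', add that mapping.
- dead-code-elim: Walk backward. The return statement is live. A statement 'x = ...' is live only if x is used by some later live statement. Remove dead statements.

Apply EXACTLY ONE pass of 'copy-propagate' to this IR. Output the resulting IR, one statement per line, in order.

Applying copy-propagate statement-by-statement:
  [1] z = 9  (unchanged)
  [2] x = 5 - 0  (unchanged)
  [3] y = x  (unchanged)
  [4] t = y + 0  -> t = x + 0
  [5] b = 8 * 4  (unchanged)
  [6] u = 9  (unchanged)
  [7] c = 9 - 3  (unchanged)
  [8] return u  -> return 9
Result (8 stmts):
  z = 9
  x = 5 - 0
  y = x
  t = x + 0
  b = 8 * 4
  u = 9
  c = 9 - 3
  return 9

Answer: z = 9
x = 5 - 0
y = x
t = x + 0
b = 8 * 4
u = 9
c = 9 - 3
return 9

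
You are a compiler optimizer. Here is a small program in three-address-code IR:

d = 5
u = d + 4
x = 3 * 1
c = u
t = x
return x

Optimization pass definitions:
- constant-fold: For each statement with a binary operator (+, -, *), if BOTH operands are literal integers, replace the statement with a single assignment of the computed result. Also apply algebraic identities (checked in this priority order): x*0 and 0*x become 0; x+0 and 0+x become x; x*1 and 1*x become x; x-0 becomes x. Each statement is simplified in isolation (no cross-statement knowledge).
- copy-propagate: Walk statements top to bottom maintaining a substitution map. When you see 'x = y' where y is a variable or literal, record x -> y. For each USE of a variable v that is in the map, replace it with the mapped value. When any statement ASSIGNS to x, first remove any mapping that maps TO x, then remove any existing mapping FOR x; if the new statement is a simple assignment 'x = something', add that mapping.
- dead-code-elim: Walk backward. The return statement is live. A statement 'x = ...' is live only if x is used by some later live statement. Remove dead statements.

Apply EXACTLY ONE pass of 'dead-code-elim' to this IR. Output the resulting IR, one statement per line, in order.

Applying dead-code-elim statement-by-statement:
  [6] return x  -> KEEP (return); live=['x']
  [5] t = x  -> DEAD (t not live)
  [4] c = u  -> DEAD (c not live)
  [3] x = 3 * 1  -> KEEP; live=[]
  [2] u = d + 4  -> DEAD (u not live)
  [1] d = 5  -> DEAD (d not live)
Result (2 stmts):
  x = 3 * 1
  return x

Answer: x = 3 * 1
return x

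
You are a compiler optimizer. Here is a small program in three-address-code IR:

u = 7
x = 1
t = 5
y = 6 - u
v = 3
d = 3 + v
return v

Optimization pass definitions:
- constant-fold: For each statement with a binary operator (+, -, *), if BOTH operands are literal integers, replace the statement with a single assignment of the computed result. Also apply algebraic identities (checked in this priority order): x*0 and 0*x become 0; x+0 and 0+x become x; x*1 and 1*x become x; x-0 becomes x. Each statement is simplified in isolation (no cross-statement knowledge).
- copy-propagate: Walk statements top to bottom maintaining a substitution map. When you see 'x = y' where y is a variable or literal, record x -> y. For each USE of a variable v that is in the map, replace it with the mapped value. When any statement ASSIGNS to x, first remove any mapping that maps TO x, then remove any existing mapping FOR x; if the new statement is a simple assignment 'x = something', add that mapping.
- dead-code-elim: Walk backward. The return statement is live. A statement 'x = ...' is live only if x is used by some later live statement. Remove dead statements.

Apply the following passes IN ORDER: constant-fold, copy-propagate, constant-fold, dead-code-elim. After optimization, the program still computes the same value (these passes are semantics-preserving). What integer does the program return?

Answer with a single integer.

Answer: 3

Derivation:
Initial IR:
  u = 7
  x = 1
  t = 5
  y = 6 - u
  v = 3
  d = 3 + v
  return v
After constant-fold (7 stmts):
  u = 7
  x = 1
  t = 5
  y = 6 - u
  v = 3
  d = 3 + v
  return v
After copy-propagate (7 stmts):
  u = 7
  x = 1
  t = 5
  y = 6 - 7
  v = 3
  d = 3 + 3
  return 3
After constant-fold (7 stmts):
  u = 7
  x = 1
  t = 5
  y = -1
  v = 3
  d = 6
  return 3
After dead-code-elim (1 stmts):
  return 3
Evaluate:
  u = 7  =>  u = 7
  x = 1  =>  x = 1
  t = 5  =>  t = 5
  y = 6 - u  =>  y = -1
  v = 3  =>  v = 3
  d = 3 + v  =>  d = 6
  return v = 3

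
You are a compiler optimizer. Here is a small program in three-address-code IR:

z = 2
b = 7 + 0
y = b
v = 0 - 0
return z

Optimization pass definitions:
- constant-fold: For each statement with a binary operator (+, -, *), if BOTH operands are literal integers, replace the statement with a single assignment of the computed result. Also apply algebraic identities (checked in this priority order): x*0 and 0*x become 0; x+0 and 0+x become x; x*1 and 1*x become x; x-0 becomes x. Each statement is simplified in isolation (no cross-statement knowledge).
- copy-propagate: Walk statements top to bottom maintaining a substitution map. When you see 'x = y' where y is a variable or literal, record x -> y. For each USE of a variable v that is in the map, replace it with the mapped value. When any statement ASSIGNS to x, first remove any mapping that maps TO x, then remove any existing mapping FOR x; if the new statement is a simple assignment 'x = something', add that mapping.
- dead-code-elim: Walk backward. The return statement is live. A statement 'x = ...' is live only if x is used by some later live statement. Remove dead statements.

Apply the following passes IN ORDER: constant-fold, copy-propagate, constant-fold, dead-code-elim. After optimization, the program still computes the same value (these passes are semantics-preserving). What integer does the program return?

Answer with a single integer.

Answer: 2

Derivation:
Initial IR:
  z = 2
  b = 7 + 0
  y = b
  v = 0 - 0
  return z
After constant-fold (5 stmts):
  z = 2
  b = 7
  y = b
  v = 0
  return z
After copy-propagate (5 stmts):
  z = 2
  b = 7
  y = 7
  v = 0
  return 2
After constant-fold (5 stmts):
  z = 2
  b = 7
  y = 7
  v = 0
  return 2
After dead-code-elim (1 stmts):
  return 2
Evaluate:
  z = 2  =>  z = 2
  b = 7 + 0  =>  b = 7
  y = b  =>  y = 7
  v = 0 - 0  =>  v = 0
  return z = 2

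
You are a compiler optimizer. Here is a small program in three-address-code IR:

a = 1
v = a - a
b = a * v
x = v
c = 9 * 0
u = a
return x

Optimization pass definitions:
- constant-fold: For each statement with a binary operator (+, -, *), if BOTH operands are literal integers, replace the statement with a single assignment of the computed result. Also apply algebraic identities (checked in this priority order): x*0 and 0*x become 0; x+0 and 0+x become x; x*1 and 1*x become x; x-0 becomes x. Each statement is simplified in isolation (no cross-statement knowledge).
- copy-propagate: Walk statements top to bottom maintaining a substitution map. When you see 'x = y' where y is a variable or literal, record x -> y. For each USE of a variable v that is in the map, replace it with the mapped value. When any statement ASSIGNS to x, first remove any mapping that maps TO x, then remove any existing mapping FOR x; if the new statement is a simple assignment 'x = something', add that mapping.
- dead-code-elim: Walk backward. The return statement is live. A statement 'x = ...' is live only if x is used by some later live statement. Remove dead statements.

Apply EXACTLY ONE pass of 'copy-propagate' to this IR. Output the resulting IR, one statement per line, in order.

Applying copy-propagate statement-by-statement:
  [1] a = 1  (unchanged)
  [2] v = a - a  -> v = 1 - 1
  [3] b = a * v  -> b = 1 * v
  [4] x = v  (unchanged)
  [5] c = 9 * 0  (unchanged)
  [6] u = a  -> u = 1
  [7] return x  -> return v
Result (7 stmts):
  a = 1
  v = 1 - 1
  b = 1 * v
  x = v
  c = 9 * 0
  u = 1
  return v

Answer: a = 1
v = 1 - 1
b = 1 * v
x = v
c = 9 * 0
u = 1
return v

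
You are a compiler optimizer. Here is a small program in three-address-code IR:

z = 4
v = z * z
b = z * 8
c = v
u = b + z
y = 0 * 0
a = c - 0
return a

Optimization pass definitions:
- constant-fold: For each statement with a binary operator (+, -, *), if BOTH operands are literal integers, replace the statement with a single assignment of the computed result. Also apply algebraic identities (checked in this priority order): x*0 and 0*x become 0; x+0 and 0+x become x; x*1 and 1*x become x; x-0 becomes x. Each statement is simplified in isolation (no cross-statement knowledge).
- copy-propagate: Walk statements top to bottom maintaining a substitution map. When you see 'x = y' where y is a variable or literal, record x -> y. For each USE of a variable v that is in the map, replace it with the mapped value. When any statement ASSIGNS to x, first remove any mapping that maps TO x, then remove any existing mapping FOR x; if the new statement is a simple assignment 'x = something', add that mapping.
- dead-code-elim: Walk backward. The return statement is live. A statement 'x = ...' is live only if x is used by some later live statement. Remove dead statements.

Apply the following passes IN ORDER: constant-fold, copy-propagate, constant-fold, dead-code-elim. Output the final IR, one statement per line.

Initial IR:
  z = 4
  v = z * z
  b = z * 8
  c = v
  u = b + z
  y = 0 * 0
  a = c - 0
  return a
After constant-fold (8 stmts):
  z = 4
  v = z * z
  b = z * 8
  c = v
  u = b + z
  y = 0
  a = c
  return a
After copy-propagate (8 stmts):
  z = 4
  v = 4 * 4
  b = 4 * 8
  c = v
  u = b + 4
  y = 0
  a = v
  return v
After constant-fold (8 stmts):
  z = 4
  v = 16
  b = 32
  c = v
  u = b + 4
  y = 0
  a = v
  return v
After dead-code-elim (2 stmts):
  v = 16
  return v

Answer: v = 16
return v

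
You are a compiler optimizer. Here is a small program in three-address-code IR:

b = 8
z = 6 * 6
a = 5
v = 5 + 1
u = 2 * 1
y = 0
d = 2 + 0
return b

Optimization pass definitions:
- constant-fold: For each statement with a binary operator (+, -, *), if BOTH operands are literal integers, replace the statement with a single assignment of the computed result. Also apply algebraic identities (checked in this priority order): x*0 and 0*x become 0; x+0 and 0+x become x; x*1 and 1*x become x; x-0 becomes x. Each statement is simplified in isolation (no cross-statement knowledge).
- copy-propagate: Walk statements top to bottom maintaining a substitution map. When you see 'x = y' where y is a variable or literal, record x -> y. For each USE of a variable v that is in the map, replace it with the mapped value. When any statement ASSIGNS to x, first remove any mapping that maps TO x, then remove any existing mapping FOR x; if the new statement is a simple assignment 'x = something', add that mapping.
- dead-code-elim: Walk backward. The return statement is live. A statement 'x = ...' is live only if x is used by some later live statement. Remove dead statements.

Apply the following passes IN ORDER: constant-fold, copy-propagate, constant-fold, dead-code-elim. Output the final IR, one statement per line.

Answer: return 8

Derivation:
Initial IR:
  b = 8
  z = 6 * 6
  a = 5
  v = 5 + 1
  u = 2 * 1
  y = 0
  d = 2 + 0
  return b
After constant-fold (8 stmts):
  b = 8
  z = 36
  a = 5
  v = 6
  u = 2
  y = 0
  d = 2
  return b
After copy-propagate (8 stmts):
  b = 8
  z = 36
  a = 5
  v = 6
  u = 2
  y = 0
  d = 2
  return 8
After constant-fold (8 stmts):
  b = 8
  z = 36
  a = 5
  v = 6
  u = 2
  y = 0
  d = 2
  return 8
After dead-code-elim (1 stmts):
  return 8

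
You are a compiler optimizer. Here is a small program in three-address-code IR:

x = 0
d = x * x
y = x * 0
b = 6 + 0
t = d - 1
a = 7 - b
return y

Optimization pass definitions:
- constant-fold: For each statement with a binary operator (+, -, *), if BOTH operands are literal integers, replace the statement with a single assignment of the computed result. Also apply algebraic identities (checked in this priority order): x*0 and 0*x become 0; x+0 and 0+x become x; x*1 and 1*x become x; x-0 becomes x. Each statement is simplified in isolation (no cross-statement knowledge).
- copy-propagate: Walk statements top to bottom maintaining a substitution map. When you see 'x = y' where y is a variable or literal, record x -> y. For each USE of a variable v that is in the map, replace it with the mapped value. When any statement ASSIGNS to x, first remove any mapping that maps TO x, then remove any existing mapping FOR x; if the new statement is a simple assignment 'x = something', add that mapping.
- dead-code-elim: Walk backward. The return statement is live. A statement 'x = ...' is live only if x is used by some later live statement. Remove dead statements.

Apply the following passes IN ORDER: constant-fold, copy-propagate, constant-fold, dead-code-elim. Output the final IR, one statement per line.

Initial IR:
  x = 0
  d = x * x
  y = x * 0
  b = 6 + 0
  t = d - 1
  a = 7 - b
  return y
After constant-fold (7 stmts):
  x = 0
  d = x * x
  y = 0
  b = 6
  t = d - 1
  a = 7 - b
  return y
After copy-propagate (7 stmts):
  x = 0
  d = 0 * 0
  y = 0
  b = 6
  t = d - 1
  a = 7 - 6
  return 0
After constant-fold (7 stmts):
  x = 0
  d = 0
  y = 0
  b = 6
  t = d - 1
  a = 1
  return 0
After dead-code-elim (1 stmts):
  return 0

Answer: return 0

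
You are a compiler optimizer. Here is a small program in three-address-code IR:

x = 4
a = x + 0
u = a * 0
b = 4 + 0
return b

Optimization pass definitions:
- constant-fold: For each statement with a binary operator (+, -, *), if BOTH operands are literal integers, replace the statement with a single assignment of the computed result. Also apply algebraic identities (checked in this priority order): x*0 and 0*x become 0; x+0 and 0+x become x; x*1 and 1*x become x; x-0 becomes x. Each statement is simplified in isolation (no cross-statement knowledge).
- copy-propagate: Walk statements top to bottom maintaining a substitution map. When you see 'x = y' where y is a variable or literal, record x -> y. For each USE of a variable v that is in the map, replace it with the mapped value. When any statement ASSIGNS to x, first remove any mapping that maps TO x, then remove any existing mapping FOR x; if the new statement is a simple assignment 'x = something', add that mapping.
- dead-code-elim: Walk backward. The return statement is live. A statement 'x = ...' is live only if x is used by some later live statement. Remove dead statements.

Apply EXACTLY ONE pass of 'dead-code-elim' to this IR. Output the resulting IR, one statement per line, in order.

Answer: b = 4 + 0
return b

Derivation:
Applying dead-code-elim statement-by-statement:
  [5] return b  -> KEEP (return); live=['b']
  [4] b = 4 + 0  -> KEEP; live=[]
  [3] u = a * 0  -> DEAD (u not live)
  [2] a = x + 0  -> DEAD (a not live)
  [1] x = 4  -> DEAD (x not live)
Result (2 stmts):
  b = 4 + 0
  return b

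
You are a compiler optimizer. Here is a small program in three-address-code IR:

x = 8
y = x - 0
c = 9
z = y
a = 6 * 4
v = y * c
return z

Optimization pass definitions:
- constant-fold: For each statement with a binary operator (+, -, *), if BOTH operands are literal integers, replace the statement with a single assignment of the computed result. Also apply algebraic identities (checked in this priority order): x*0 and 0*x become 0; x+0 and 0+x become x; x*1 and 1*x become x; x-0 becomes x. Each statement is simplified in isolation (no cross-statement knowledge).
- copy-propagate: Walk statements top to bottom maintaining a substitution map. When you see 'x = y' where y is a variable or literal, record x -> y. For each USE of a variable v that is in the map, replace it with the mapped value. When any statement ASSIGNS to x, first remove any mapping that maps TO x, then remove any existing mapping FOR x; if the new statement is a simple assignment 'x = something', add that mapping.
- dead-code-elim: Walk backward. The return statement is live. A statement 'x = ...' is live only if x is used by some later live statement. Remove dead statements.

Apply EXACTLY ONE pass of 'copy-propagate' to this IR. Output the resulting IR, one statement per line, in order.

Applying copy-propagate statement-by-statement:
  [1] x = 8  (unchanged)
  [2] y = x - 0  -> y = 8 - 0
  [3] c = 9  (unchanged)
  [4] z = y  (unchanged)
  [5] a = 6 * 4  (unchanged)
  [6] v = y * c  -> v = y * 9
  [7] return z  -> return y
Result (7 stmts):
  x = 8
  y = 8 - 0
  c = 9
  z = y
  a = 6 * 4
  v = y * 9
  return y

Answer: x = 8
y = 8 - 0
c = 9
z = y
a = 6 * 4
v = y * 9
return y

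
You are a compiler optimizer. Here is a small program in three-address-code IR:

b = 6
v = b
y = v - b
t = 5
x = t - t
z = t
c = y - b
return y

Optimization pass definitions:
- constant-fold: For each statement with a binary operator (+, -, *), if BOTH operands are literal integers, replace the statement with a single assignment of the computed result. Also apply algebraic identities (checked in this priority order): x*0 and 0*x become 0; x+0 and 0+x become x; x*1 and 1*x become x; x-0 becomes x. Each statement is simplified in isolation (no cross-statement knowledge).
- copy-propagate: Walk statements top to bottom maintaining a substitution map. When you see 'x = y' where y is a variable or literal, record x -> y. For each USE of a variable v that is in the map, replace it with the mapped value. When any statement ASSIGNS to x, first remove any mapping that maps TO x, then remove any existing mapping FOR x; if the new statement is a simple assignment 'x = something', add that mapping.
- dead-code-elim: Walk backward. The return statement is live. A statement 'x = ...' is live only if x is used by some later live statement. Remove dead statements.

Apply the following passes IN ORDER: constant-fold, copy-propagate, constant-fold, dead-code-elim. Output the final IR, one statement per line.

Initial IR:
  b = 6
  v = b
  y = v - b
  t = 5
  x = t - t
  z = t
  c = y - b
  return y
After constant-fold (8 stmts):
  b = 6
  v = b
  y = v - b
  t = 5
  x = t - t
  z = t
  c = y - b
  return y
After copy-propagate (8 stmts):
  b = 6
  v = 6
  y = 6 - 6
  t = 5
  x = 5 - 5
  z = 5
  c = y - 6
  return y
After constant-fold (8 stmts):
  b = 6
  v = 6
  y = 0
  t = 5
  x = 0
  z = 5
  c = y - 6
  return y
After dead-code-elim (2 stmts):
  y = 0
  return y

Answer: y = 0
return y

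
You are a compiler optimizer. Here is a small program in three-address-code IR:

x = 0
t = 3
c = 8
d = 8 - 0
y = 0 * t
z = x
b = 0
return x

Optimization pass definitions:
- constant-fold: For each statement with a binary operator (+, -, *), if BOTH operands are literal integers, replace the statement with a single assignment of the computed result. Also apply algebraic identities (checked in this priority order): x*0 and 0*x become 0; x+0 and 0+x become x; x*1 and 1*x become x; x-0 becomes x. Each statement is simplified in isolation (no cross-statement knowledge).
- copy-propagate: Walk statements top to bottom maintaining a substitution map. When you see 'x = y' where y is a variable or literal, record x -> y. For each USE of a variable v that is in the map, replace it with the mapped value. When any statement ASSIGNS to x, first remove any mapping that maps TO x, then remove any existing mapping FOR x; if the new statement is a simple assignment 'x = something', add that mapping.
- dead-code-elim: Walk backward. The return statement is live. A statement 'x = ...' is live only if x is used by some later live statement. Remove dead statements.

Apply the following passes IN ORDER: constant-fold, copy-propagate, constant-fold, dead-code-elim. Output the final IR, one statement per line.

Answer: return 0

Derivation:
Initial IR:
  x = 0
  t = 3
  c = 8
  d = 8 - 0
  y = 0 * t
  z = x
  b = 0
  return x
After constant-fold (8 stmts):
  x = 0
  t = 3
  c = 8
  d = 8
  y = 0
  z = x
  b = 0
  return x
After copy-propagate (8 stmts):
  x = 0
  t = 3
  c = 8
  d = 8
  y = 0
  z = 0
  b = 0
  return 0
After constant-fold (8 stmts):
  x = 0
  t = 3
  c = 8
  d = 8
  y = 0
  z = 0
  b = 0
  return 0
After dead-code-elim (1 stmts):
  return 0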